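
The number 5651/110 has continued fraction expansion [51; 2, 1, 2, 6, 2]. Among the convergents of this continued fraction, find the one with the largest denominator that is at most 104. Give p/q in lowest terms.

2620/51

List convergents until the denominator exceeds the bound:
a_0 = 51: 51/1  (≤ bound)
a_1 = 2: 103/2  (≤ bound)
a_2 = 1: 154/3  (≤ bound)
a_3 = 2: 411/8  (≤ bound)
a_4 = 6: 2620/51  (≤ bound)
a_5 = 2: 5651/110  (> 104, stop)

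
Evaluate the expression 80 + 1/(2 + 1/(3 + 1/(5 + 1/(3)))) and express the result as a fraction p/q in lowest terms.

9491/118

Start with 3.
5 + 1/(3/1) = 5 + 1/3 = 16/3
3 + 1/(16/3) = 3 + 3/16 = 51/16
2 + 1/(51/16) = 2 + 16/51 = 118/51
80 + 1/(118/51) = 80 + 51/118 = 9491/118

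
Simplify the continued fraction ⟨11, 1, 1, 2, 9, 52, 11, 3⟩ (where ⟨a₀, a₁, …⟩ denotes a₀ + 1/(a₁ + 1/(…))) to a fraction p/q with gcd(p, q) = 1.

a_0 = 11: 11/1
a_1 = 1: 12/1
a_2 = 1: 23/2
a_3 = 2: 58/5
a_4 = 9: 545/47
a_5 = 52: 28398/2449
a_6 = 11: 312923/26986
a_7 = 3: 967167/83407

967167/83407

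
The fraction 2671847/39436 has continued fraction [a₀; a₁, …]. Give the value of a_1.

Apply division with remainder until the remainder is 0:
2671847 = 67·39436 + 29635, so a_0 = 67
39436 = 1·29635 + 9801, so a_1 = 1

1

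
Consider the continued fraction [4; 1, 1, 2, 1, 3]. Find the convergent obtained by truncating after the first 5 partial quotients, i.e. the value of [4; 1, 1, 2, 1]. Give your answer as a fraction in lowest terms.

Start with 1.
2 + 1/(1/1) = 2 + 1/1 = 3/1
1 + 1/(3/1) = 1 + 1/3 = 4/3
1 + 1/(4/3) = 1 + 3/4 = 7/4
4 + 1/(7/4) = 4 + 4/7 = 32/7

32/7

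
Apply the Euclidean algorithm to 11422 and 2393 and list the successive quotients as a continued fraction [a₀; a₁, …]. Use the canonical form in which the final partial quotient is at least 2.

11422 = 4·2393 + 1850, so a_0 = 4
2393 = 1·1850 + 543, so a_1 = 1
1850 = 3·543 + 221, so a_2 = 3
543 = 2·221 + 101, so a_3 = 2
221 = 2·101 + 19, so a_4 = 2
101 = 5·19 + 6, so a_5 = 5
19 = 3·6 + 1, so a_6 = 3
6 = 6·1 + 0, so a_7 = 6

[4; 1, 3, 2, 2, 5, 3, 6]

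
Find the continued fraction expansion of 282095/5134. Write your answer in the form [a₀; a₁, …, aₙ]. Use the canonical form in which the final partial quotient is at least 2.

⌊282095/5134⌋ = 54, remainder 4859
⌊5134/4859⌋ = 1, remainder 275
⌊4859/275⌋ = 17, remainder 184
⌊275/184⌋ = 1, remainder 91
⌊184/91⌋ = 2, remainder 2
⌊91/2⌋ = 45, remainder 1
⌊2/1⌋ = 2, remainder 0

[54; 1, 17, 1, 2, 45, 2]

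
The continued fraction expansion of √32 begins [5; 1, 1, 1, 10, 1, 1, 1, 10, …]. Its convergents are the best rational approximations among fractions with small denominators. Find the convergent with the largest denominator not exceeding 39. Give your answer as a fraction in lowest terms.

List convergents until the denominator exceeds the bound:
a_0 = 5: 5/1  (≤ bound)
a_1 = 1: 6/1  (≤ bound)
a_2 = 1: 11/2  (≤ bound)
a_3 = 1: 17/3  (≤ bound)
a_4 = 10: 181/32  (≤ bound)
a_5 = 1: 198/35  (≤ bound)
a_6 = 1: 379/67  (> 39, stop)

198/35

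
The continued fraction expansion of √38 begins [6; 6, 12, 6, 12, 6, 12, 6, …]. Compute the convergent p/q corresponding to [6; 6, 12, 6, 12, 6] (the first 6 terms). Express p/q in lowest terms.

Start with 6.
12 + 1/(6/1) = 12 + 1/6 = 73/6
6 + 1/(73/6) = 6 + 6/73 = 444/73
12 + 1/(444/73) = 12 + 73/444 = 5401/444
6 + 1/(5401/444) = 6 + 444/5401 = 32850/5401
6 + 1/(32850/5401) = 6 + 5401/32850 = 202501/32850

202501/32850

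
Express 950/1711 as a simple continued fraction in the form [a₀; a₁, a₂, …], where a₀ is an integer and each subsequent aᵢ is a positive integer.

Run the Euclidean algorithm, recording each quotient:
950 = 0·1711 + 950, so a_0 = 0
1711 = 1·950 + 761, so a_1 = 1
950 = 1·761 + 189, so a_2 = 1
761 = 4·189 + 5, so a_3 = 4
189 = 37·5 + 4, so a_4 = 37
5 = 1·4 + 1, so a_5 = 1
4 = 4·1 + 0, so a_6 = 4

[0; 1, 1, 4, 37, 1, 4]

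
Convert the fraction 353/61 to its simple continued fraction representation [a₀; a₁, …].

353 ÷ 61 → quotient 5, remainder 48
61 ÷ 48 → quotient 1, remainder 13
48 ÷ 13 → quotient 3, remainder 9
13 ÷ 9 → quotient 1, remainder 4
9 ÷ 4 → quotient 2, remainder 1
4 ÷ 1 → quotient 4, remainder 0

[5; 1, 3, 1, 2, 4]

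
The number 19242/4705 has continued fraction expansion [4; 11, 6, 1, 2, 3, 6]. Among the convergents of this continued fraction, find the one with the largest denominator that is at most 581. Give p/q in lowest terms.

912/223

List convergents until the denominator exceeds the bound:
a_0 = 4: 4/1  (≤ bound)
a_1 = 11: 45/11  (≤ bound)
a_2 = 6: 274/67  (≤ bound)
a_3 = 1: 319/78  (≤ bound)
a_4 = 2: 912/223  (≤ bound)
a_5 = 3: 3055/747  (> 581, stop)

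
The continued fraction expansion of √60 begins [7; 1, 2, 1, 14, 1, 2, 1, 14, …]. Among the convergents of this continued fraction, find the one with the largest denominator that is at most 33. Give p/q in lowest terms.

a_0 = 7: 7/1  (≤ bound)
a_1 = 1: 8/1  (≤ bound)
a_2 = 2: 23/3  (≤ bound)
a_3 = 1: 31/4  (≤ bound)
a_4 = 14: 457/59  (> 33, stop)

31/4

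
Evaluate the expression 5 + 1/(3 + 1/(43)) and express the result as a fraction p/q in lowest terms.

693/130

Compute successive convergents:
a_0 = 5: 5/1
a_1 = 3: 16/3
a_2 = 43: 693/130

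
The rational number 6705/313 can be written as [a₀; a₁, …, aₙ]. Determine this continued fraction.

[21; 2, 2, 1, 2, 3, 1, 3]

6705 ÷ 313 → quotient 21, remainder 132
313 ÷ 132 → quotient 2, remainder 49
132 ÷ 49 → quotient 2, remainder 34
49 ÷ 34 → quotient 1, remainder 15
34 ÷ 15 → quotient 2, remainder 4
15 ÷ 4 → quotient 3, remainder 3
4 ÷ 3 → quotient 1, remainder 1
3 ÷ 1 → quotient 3, remainder 0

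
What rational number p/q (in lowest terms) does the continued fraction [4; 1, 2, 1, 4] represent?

Build up convergents one term at a time:
a_0 = 4: 4/1
a_1 = 1: 5/1
a_2 = 2: 14/3
a_3 = 1: 19/4
a_4 = 4: 90/19

90/19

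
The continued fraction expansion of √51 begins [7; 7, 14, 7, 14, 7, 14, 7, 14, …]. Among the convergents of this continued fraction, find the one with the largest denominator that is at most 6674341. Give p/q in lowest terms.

7068593/989801

List convergents until the denominator exceeds the bound:
a_0 = 7: 7/1  (≤ bound)
a_1 = 7: 50/7  (≤ bound)
a_2 = 14: 707/99  (≤ bound)
a_3 = 7: 4999/700  (≤ bound)
a_4 = 14: 70693/9899  (≤ bound)
a_5 = 7: 499850/69993  (≤ bound)
a_6 = 14: 7068593/989801  (≤ bound)
a_7 = 7: 49980001/6998600  (> 6674341, stop)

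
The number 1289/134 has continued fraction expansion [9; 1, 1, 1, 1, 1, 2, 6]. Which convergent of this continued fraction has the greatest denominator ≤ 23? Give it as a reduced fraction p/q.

202/21

a_0 = 9: 9/1  (≤ bound)
a_1 = 1: 10/1  (≤ bound)
a_2 = 1: 19/2  (≤ bound)
a_3 = 1: 29/3  (≤ bound)
a_4 = 1: 48/5  (≤ bound)
a_5 = 1: 77/8  (≤ bound)
a_6 = 2: 202/21  (≤ bound)
a_7 = 6: 1289/134  (> 23, stop)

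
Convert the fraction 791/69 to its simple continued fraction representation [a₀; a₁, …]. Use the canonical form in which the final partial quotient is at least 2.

Repeatedly divide and take the remainder:
⌊791/69⌋ = 11, remainder 32
⌊69/32⌋ = 2, remainder 5
⌊32/5⌋ = 6, remainder 2
⌊5/2⌋ = 2, remainder 1
⌊2/1⌋ = 2, remainder 0

[11; 2, 6, 2, 2]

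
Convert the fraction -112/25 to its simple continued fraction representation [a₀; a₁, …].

[-5; 1, 1, 12]

-112 = -5·25 + 13, so a_0 = -5
25 = 1·13 + 12, so a_1 = 1
13 = 1·12 + 1, so a_2 = 1
12 = 12·1 + 0, so a_3 = 12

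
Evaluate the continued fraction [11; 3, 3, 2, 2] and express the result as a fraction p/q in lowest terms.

633/56

a_0 = 11: 11/1
a_1 = 3: 34/3
a_2 = 3: 113/10
a_3 = 2: 260/23
a_4 = 2: 633/56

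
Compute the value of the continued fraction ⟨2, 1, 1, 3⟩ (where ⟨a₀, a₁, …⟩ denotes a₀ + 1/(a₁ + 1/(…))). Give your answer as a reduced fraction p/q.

a_0 = 2: 2/1
a_1 = 1: 3/1
a_2 = 1: 5/2
a_3 = 3: 18/7

18/7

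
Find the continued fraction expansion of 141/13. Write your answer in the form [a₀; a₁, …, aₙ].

Apply division with remainder until the remainder is 0:
⌊141/13⌋ = 10, remainder 11
⌊13/11⌋ = 1, remainder 2
⌊11/2⌋ = 5, remainder 1
⌊2/1⌋ = 2, remainder 0

[10; 1, 5, 2]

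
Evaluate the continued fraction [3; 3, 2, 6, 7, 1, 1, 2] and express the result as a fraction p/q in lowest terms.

Compute successive convergents:
a_0 = 3: 3/1
a_1 = 3: 10/3
a_2 = 2: 23/7
a_3 = 6: 148/45
a_4 = 7: 1059/322
a_5 = 1: 1207/367
a_6 = 1: 2266/689
a_7 = 2: 5739/1745

5739/1745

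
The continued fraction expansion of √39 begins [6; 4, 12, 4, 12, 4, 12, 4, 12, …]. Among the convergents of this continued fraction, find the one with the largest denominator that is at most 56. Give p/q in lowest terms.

a_0 = 6: 6/1  (≤ bound)
a_1 = 4: 25/4  (≤ bound)
a_2 = 12: 306/49  (≤ bound)
a_3 = 4: 1249/200  (> 56, stop)

306/49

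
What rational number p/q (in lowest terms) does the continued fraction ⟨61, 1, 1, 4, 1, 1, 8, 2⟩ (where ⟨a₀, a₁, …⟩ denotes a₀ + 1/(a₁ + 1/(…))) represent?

22281/362

Start with 2.
8 + 1/(2/1) = 8 + 1/2 = 17/2
1 + 1/(17/2) = 1 + 2/17 = 19/17
1 + 1/(19/17) = 1 + 17/19 = 36/19
4 + 1/(36/19) = 4 + 19/36 = 163/36
1 + 1/(163/36) = 1 + 36/163 = 199/163
1 + 1/(199/163) = 1 + 163/199 = 362/199
61 + 1/(362/199) = 61 + 199/362 = 22281/362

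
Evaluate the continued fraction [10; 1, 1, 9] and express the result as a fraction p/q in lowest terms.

200/19

Start with 9.
1 + 1/(9/1) = 1 + 1/9 = 10/9
1 + 1/(10/9) = 1 + 9/10 = 19/10
10 + 1/(19/10) = 10 + 10/19 = 200/19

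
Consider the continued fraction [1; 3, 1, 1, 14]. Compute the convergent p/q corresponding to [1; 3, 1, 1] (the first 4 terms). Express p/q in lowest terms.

9/7

Start with 1.
1 + 1/(1/1) = 1 + 1/1 = 2/1
3 + 1/(2/1) = 3 + 1/2 = 7/2
1 + 1/(7/2) = 1 + 2/7 = 9/7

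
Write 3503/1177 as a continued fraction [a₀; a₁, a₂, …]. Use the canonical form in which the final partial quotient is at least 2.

[2; 1, 41, 28]

Repeatedly divide and take the remainder:
⌊3503/1177⌋ = 2, remainder 1149
⌊1177/1149⌋ = 1, remainder 28
⌊1149/28⌋ = 41, remainder 1
⌊28/1⌋ = 28, remainder 0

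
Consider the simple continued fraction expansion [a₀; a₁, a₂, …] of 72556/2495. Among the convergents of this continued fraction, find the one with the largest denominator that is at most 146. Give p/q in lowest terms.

a_0 = 29: 29/1  (≤ bound)
a_1 = 12: 349/12  (≤ bound)
a_2 = 2: 727/25  (≤ bound)
a_3 = 2: 1803/62  (≤ bound)
a_4 = 2: 4333/149  (> 146, stop)

1803/62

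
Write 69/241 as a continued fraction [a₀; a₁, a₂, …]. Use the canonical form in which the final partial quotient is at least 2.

69 = 0·241 + 69, so a_0 = 0
241 = 3·69 + 34, so a_1 = 3
69 = 2·34 + 1, so a_2 = 2
34 = 34·1 + 0, so a_3 = 34

[0; 3, 2, 34]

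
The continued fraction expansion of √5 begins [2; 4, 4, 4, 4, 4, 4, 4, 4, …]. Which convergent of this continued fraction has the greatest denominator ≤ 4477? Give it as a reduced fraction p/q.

2889/1292

a_0 = 2: 2/1  (≤ bound)
a_1 = 4: 9/4  (≤ bound)
a_2 = 4: 38/17  (≤ bound)
a_3 = 4: 161/72  (≤ bound)
a_4 = 4: 682/305  (≤ bound)
a_5 = 4: 2889/1292  (≤ bound)
a_6 = 4: 12238/5473  (> 4477, stop)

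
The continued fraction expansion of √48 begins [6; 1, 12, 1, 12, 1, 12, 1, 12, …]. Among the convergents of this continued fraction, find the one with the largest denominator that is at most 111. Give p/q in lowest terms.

97/14

List convergents until the denominator exceeds the bound:
a_0 = 6: 6/1  (≤ bound)
a_1 = 1: 7/1  (≤ bound)
a_2 = 12: 90/13  (≤ bound)
a_3 = 1: 97/14  (≤ bound)
a_4 = 12: 1254/181  (> 111, stop)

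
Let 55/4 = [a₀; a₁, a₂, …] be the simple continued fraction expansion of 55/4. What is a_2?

Run the Euclidean algorithm, recording each quotient:
55 ÷ 4 → quotient 13, remainder 3
4 ÷ 3 → quotient 1, remainder 1
3 ÷ 1 → quotient 3, remainder 0

3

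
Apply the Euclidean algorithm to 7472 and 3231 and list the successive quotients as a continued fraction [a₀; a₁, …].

Repeatedly divide and take the remainder:
⌊7472/3231⌋ = 2, remainder 1010
⌊3231/1010⌋ = 3, remainder 201
⌊1010/201⌋ = 5, remainder 5
⌊201/5⌋ = 40, remainder 1
⌊5/1⌋ = 5, remainder 0

[2; 3, 5, 40, 5]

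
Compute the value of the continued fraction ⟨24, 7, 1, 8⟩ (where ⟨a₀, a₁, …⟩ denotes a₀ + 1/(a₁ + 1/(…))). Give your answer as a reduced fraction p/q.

1713/71

Start with 8.
1 + 1/(8/1) = 1 + 1/8 = 9/8
7 + 1/(9/8) = 7 + 8/9 = 71/9
24 + 1/(71/9) = 24 + 9/71 = 1713/71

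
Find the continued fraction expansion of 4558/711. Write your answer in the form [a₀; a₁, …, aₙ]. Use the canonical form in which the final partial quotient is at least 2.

[6; 2, 2, 3, 2, 1, 12]

4558 = 6·711 + 292, so a_0 = 6
711 = 2·292 + 127, so a_1 = 2
292 = 2·127 + 38, so a_2 = 2
127 = 3·38 + 13, so a_3 = 3
38 = 2·13 + 12, so a_4 = 2
13 = 1·12 + 1, so a_5 = 1
12 = 12·1 + 0, so a_6 = 12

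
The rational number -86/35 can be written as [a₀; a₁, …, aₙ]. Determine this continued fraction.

Apply division with remainder until the remainder is 0:
-86 ÷ 35 → quotient -3, remainder 19
35 ÷ 19 → quotient 1, remainder 16
19 ÷ 16 → quotient 1, remainder 3
16 ÷ 3 → quotient 5, remainder 1
3 ÷ 1 → quotient 3, remainder 0

[-3; 1, 1, 5, 3]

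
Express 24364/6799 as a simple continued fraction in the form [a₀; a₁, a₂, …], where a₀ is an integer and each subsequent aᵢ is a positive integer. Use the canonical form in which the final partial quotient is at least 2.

24364 = 3·6799 + 3967, so a_0 = 3
6799 = 1·3967 + 2832, so a_1 = 1
3967 = 1·2832 + 1135, so a_2 = 1
2832 = 2·1135 + 562, so a_3 = 2
1135 = 2·562 + 11, so a_4 = 2
562 = 51·11 + 1, so a_5 = 51
11 = 11·1 + 0, so a_6 = 11

[3; 1, 1, 2, 2, 51, 11]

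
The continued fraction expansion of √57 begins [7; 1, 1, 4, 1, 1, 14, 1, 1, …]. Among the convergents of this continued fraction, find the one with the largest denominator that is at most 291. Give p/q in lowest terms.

2197/291

a_0 = 7: 7/1  (≤ bound)
a_1 = 1: 8/1  (≤ bound)
a_2 = 1: 15/2  (≤ bound)
a_3 = 4: 68/9  (≤ bound)
a_4 = 1: 83/11  (≤ bound)
a_5 = 1: 151/20  (≤ bound)
a_6 = 14: 2197/291  (≤ bound)
a_7 = 1: 2348/311  (> 291, stop)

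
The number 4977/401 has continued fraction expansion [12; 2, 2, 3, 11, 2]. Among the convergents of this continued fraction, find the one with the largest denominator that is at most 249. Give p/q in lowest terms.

2383/192

List convergents until the denominator exceeds the bound:
a_0 = 12: 12/1  (≤ bound)
a_1 = 2: 25/2  (≤ bound)
a_2 = 2: 62/5  (≤ bound)
a_3 = 3: 211/17  (≤ bound)
a_4 = 11: 2383/192  (≤ bound)
a_5 = 2: 4977/401  (> 249, stop)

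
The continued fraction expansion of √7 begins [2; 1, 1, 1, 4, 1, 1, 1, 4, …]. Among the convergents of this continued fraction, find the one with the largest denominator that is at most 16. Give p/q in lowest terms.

List convergents until the denominator exceeds the bound:
a_0 = 2: 2/1  (≤ bound)
a_1 = 1: 3/1  (≤ bound)
a_2 = 1: 5/2  (≤ bound)
a_3 = 1: 8/3  (≤ bound)
a_4 = 4: 37/14  (≤ bound)
a_5 = 1: 45/17  (> 16, stop)

37/14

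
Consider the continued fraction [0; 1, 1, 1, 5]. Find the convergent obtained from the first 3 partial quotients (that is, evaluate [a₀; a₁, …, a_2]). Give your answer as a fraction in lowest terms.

1/2

a_0 = 0: 0/1
a_1 = 1: 1/1
a_2 = 1: 1/2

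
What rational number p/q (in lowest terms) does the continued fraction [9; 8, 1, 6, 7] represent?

Start with 7.
6 + 1/(7/1) = 6 + 1/7 = 43/7
1 + 1/(43/7) = 1 + 7/43 = 50/43
8 + 1/(50/43) = 8 + 43/50 = 443/50
9 + 1/(443/50) = 9 + 50/443 = 4037/443

4037/443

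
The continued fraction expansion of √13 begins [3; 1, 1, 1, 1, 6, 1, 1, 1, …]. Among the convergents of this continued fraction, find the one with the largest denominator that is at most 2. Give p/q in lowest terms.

7/2

a_0 = 3: 3/1  (≤ bound)
a_1 = 1: 4/1  (≤ bound)
a_2 = 1: 7/2  (≤ bound)
a_3 = 1: 11/3  (> 2, stop)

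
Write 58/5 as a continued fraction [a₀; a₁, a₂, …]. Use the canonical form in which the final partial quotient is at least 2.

[11; 1, 1, 2]

58 = 11·5 + 3, so a_0 = 11
5 = 1·3 + 2, so a_1 = 1
3 = 1·2 + 1, so a_2 = 1
2 = 2·1 + 0, so a_3 = 2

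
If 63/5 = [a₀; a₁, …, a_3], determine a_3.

Apply division with remainder until the remainder is 0:
63 ÷ 5 → quotient 12, remainder 3
5 ÷ 3 → quotient 1, remainder 2
3 ÷ 2 → quotient 1, remainder 1
2 ÷ 1 → quotient 2, remainder 0

2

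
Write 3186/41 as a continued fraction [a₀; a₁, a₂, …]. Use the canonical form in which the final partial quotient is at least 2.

3186 = 77·41 + 29, so a_0 = 77
41 = 1·29 + 12, so a_1 = 1
29 = 2·12 + 5, so a_2 = 2
12 = 2·5 + 2, so a_3 = 2
5 = 2·2 + 1, so a_4 = 2
2 = 2·1 + 0, so a_5 = 2

[77; 1, 2, 2, 2, 2]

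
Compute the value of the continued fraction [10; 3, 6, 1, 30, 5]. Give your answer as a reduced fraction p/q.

Starting at the tail and folding back:
Start with 5.
30 + 1/(5/1) = 30 + 1/5 = 151/5
1 + 1/(151/5) = 1 + 5/151 = 156/151
6 + 1/(156/151) = 6 + 151/156 = 1087/156
3 + 1/(1087/156) = 3 + 156/1087 = 3417/1087
10 + 1/(3417/1087) = 10 + 1087/3417 = 35257/3417

35257/3417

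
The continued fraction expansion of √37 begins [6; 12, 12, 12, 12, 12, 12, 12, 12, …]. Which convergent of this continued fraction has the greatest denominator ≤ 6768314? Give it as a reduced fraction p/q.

18798954/3090529

a_0 = 6: 6/1  (≤ bound)
a_1 = 12: 73/12  (≤ bound)
a_2 = 12: 882/145  (≤ bound)
a_3 = 12: 10657/1752  (≤ bound)
a_4 = 12: 128766/21169  (≤ bound)
a_5 = 12: 1555849/255780  (≤ bound)
a_6 = 12: 18798954/3090529  (≤ bound)
a_7 = 12: 227143297/37342128  (> 6768314, stop)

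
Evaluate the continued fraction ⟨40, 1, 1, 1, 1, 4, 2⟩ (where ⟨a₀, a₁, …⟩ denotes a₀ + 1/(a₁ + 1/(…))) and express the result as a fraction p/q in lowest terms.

2071/51

Use the convergent recurrence hₖ = aₖ·hₖ₋₁ + hₖ₋₂ (and likewise for the denominators kₖ):
a_0 = 40: 40/1
a_1 = 1: 41/1
a_2 = 1: 81/2
a_3 = 1: 122/3
a_4 = 1: 203/5
a_5 = 4: 934/23
a_6 = 2: 2071/51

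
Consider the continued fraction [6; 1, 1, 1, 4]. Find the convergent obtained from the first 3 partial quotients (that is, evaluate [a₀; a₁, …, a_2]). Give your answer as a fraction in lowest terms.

Build up convergents one term at a time:
a_0 = 6: 6/1
a_1 = 1: 7/1
a_2 = 1: 13/2

13/2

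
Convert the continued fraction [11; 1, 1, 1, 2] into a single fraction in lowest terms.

93/8

Starting at the tail and folding back:
Start with 2.
1 + 1/(2/1) = 1 + 1/2 = 3/2
1 + 1/(3/2) = 1 + 2/3 = 5/3
1 + 1/(5/3) = 1 + 3/5 = 8/5
11 + 1/(8/5) = 11 + 5/8 = 93/8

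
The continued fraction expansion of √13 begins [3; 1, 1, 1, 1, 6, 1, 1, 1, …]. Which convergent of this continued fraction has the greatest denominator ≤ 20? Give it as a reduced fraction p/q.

18/5

List convergents until the denominator exceeds the bound:
a_0 = 3: 3/1  (≤ bound)
a_1 = 1: 4/1  (≤ bound)
a_2 = 1: 7/2  (≤ bound)
a_3 = 1: 11/3  (≤ bound)
a_4 = 1: 18/5  (≤ bound)
a_5 = 6: 119/33  (> 20, stop)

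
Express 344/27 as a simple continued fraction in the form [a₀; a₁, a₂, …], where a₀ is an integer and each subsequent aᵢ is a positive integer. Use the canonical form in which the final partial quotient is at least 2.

Run the Euclidean algorithm, recording each quotient:
⌊344/27⌋ = 12, remainder 20
⌊27/20⌋ = 1, remainder 7
⌊20/7⌋ = 2, remainder 6
⌊7/6⌋ = 1, remainder 1
⌊6/1⌋ = 6, remainder 0

[12; 1, 2, 1, 6]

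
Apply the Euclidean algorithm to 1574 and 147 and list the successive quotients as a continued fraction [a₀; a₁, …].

[10; 1, 2, 2, 2, 1, 1, 3]

⌊1574/147⌋ = 10, remainder 104
⌊147/104⌋ = 1, remainder 43
⌊104/43⌋ = 2, remainder 18
⌊43/18⌋ = 2, remainder 7
⌊18/7⌋ = 2, remainder 4
⌊7/4⌋ = 1, remainder 3
⌊4/3⌋ = 1, remainder 1
⌊3/1⌋ = 3, remainder 0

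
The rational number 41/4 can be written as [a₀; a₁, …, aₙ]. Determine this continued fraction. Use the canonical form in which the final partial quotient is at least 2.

Repeatedly divide and take the remainder:
41 ÷ 4 → quotient 10, remainder 1
4 ÷ 1 → quotient 4, remainder 0

[10; 4]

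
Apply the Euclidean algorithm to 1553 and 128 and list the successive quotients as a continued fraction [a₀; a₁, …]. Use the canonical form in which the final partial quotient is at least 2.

[12; 7, 1, 1, 8]

⌊1553/128⌋ = 12, remainder 17
⌊128/17⌋ = 7, remainder 9
⌊17/9⌋ = 1, remainder 8
⌊9/8⌋ = 1, remainder 1
⌊8/1⌋ = 8, remainder 0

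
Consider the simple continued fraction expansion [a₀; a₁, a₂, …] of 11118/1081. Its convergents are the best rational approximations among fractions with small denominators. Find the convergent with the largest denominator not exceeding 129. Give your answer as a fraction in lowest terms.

72/7

a_0 = 10: 10/1  (≤ bound)
a_1 = 3: 31/3  (≤ bound)
a_2 = 1: 41/4  (≤ bound)
a_3 = 1: 72/7  (≤ bound)
a_4 = 25: 1841/179  (> 129, stop)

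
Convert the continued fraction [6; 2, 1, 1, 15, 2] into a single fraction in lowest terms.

Starting at the tail and folding back:
Start with 2.
15 + 1/(2/1) = 15 + 1/2 = 31/2
1 + 1/(31/2) = 1 + 2/31 = 33/31
1 + 1/(33/31) = 1 + 31/33 = 64/33
2 + 1/(64/33) = 2 + 33/64 = 161/64
6 + 1/(161/64) = 6 + 64/161 = 1030/161

1030/161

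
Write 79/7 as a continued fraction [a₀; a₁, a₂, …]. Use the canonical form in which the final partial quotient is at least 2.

[11; 3, 2]

Run the Euclidean algorithm, recording each quotient:
⌊79/7⌋ = 11, remainder 2
⌊7/2⌋ = 3, remainder 1
⌊2/1⌋ = 2, remainder 0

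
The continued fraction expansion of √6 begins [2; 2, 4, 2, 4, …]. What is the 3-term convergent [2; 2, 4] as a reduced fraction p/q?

Compute successive convergents:
a_0 = 2: 2/1
a_1 = 2: 5/2
a_2 = 4: 22/9

22/9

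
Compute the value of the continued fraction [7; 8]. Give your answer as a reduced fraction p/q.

57/8

a_0 = 7: 7/1
a_1 = 8: 57/8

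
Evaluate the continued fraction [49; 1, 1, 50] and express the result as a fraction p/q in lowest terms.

5000/101

Build up convergents one term at a time:
a_0 = 49: 49/1
a_1 = 1: 50/1
a_2 = 1: 99/2
a_3 = 50: 5000/101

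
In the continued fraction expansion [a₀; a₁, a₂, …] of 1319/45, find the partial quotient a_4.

2

Run the Euclidean algorithm, recording each quotient:
⌊1319/45⌋ = 29, remainder 14
⌊45/14⌋ = 3, remainder 3
⌊14/3⌋ = 4, remainder 2
⌊3/2⌋ = 1, remainder 1
⌊2/1⌋ = 2, remainder 0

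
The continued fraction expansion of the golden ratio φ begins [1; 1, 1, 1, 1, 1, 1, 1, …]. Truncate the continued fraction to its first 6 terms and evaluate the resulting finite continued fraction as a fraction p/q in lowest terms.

Start with 1.
1 + 1/(1/1) = 1 + 1/1 = 2/1
1 + 1/(2/1) = 1 + 1/2 = 3/2
1 + 1/(3/2) = 1 + 2/3 = 5/3
1 + 1/(5/3) = 1 + 3/5 = 8/5
1 + 1/(8/5) = 1 + 5/8 = 13/8

13/8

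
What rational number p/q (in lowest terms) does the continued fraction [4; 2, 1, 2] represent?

35/8

Collapse the nested fraction from the inside out:
Start with 2.
1 + 1/(2/1) = 1 + 1/2 = 3/2
2 + 1/(3/2) = 2 + 2/3 = 8/3
4 + 1/(8/3) = 4 + 3/8 = 35/8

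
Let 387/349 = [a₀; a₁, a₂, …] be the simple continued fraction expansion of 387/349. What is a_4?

⌊387/349⌋ = 1, remainder 38
⌊349/38⌋ = 9, remainder 7
⌊38/7⌋ = 5, remainder 3
⌊7/3⌋ = 2, remainder 1
⌊3/1⌋ = 3, remainder 0

3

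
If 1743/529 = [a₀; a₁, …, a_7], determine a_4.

1

1743 ÷ 529 → quotient 3, remainder 156
529 ÷ 156 → quotient 3, remainder 61
156 ÷ 61 → quotient 2, remainder 34
61 ÷ 34 → quotient 1, remainder 27
34 ÷ 27 → quotient 1, remainder 7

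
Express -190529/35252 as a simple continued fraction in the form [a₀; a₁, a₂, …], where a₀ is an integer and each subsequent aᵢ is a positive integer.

-190529 = -6·35252 + 20983, so a_0 = -6
35252 = 1·20983 + 14269, so a_1 = 1
20983 = 1·14269 + 6714, so a_2 = 1
14269 = 2·6714 + 841, so a_3 = 2
6714 = 7·841 + 827, so a_4 = 7
841 = 1·827 + 14, so a_5 = 1
827 = 59·14 + 1, so a_6 = 59
14 = 14·1 + 0, so a_7 = 14

[-6; 1, 1, 2, 7, 1, 59, 14]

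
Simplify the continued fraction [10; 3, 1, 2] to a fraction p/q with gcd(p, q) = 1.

113/11

a_0 = 10: 10/1
a_1 = 3: 31/3
a_2 = 1: 41/4
a_3 = 2: 113/11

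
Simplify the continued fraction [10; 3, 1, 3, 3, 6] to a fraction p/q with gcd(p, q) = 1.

3172/309

Build up convergents one term at a time:
a_0 = 10: 10/1
a_1 = 3: 31/3
a_2 = 1: 41/4
a_3 = 3: 154/15
a_4 = 3: 503/49
a_5 = 6: 3172/309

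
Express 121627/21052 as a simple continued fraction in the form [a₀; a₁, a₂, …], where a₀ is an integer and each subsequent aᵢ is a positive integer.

Repeatedly divide and take the remainder:
⌊121627/21052⌋ = 5, remainder 16367
⌊21052/16367⌋ = 1, remainder 4685
⌊16367/4685⌋ = 3, remainder 2312
⌊4685/2312⌋ = 2, remainder 61
⌊2312/61⌋ = 37, remainder 55
⌊61/55⌋ = 1, remainder 6
⌊55/6⌋ = 9, remainder 1
⌊6/1⌋ = 6, remainder 0

[5; 1, 3, 2, 37, 1, 9, 6]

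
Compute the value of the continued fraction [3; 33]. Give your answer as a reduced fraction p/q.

100/33

Work from the innermost term outward:
Start with 33.
3 + 1/(33/1) = 3 + 1/33 = 100/33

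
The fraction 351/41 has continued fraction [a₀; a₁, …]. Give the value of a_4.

1

351 ÷ 41 → quotient 8, remainder 23
41 ÷ 23 → quotient 1, remainder 18
23 ÷ 18 → quotient 1, remainder 5
18 ÷ 5 → quotient 3, remainder 3
5 ÷ 3 → quotient 1, remainder 2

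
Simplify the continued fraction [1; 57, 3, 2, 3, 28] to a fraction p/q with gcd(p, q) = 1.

39580/38901

a_0 = 1: 1/1
a_1 = 57: 58/57
a_2 = 3: 175/172
a_3 = 2: 408/401
a_4 = 3: 1399/1375
a_5 = 28: 39580/38901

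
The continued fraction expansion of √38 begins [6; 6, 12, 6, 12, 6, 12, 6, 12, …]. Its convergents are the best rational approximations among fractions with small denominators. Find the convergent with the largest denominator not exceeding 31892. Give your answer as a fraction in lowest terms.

33294/5401

a_0 = 6: 6/1  (≤ bound)
a_1 = 6: 37/6  (≤ bound)
a_2 = 12: 450/73  (≤ bound)
a_3 = 6: 2737/444  (≤ bound)
a_4 = 12: 33294/5401  (≤ bound)
a_5 = 6: 202501/32850  (> 31892, stop)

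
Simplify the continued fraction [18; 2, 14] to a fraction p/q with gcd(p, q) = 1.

Collapse the nested fraction from the inside out:
Start with 14.
2 + 1/(14/1) = 2 + 1/14 = 29/14
18 + 1/(29/14) = 18 + 14/29 = 536/29

536/29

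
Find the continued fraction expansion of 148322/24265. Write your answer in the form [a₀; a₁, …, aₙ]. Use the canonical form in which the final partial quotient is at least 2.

Repeatedly divide and take the remainder:
148322 ÷ 24265 → quotient 6, remainder 2732
24265 ÷ 2732 → quotient 8, remainder 2409
2732 ÷ 2409 → quotient 1, remainder 323
2409 ÷ 323 → quotient 7, remainder 148
323 ÷ 148 → quotient 2, remainder 27
148 ÷ 27 → quotient 5, remainder 13
27 ÷ 13 → quotient 2, remainder 1
13 ÷ 1 → quotient 13, remainder 0

[6; 8, 1, 7, 2, 5, 2, 13]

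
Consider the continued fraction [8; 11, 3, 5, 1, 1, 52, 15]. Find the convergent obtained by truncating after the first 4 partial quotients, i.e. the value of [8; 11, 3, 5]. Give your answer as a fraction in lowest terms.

Compute successive convergents:
a_0 = 8: 8/1
a_1 = 11: 89/11
a_2 = 3: 275/34
a_3 = 5: 1464/181

1464/181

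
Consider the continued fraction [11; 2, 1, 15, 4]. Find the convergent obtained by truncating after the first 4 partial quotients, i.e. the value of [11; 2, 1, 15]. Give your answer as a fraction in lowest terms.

533/47

Start with 15.
1 + 1/(15/1) = 1 + 1/15 = 16/15
2 + 1/(16/15) = 2 + 15/16 = 47/16
11 + 1/(47/16) = 11 + 16/47 = 533/47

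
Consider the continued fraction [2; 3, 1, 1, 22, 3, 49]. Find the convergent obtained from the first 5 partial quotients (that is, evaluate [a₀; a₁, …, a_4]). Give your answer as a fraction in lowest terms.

Compute successive convergents:
a_0 = 2: 2/1
a_1 = 3: 7/3
a_2 = 1: 9/4
a_3 = 1: 16/7
a_4 = 22: 361/158

361/158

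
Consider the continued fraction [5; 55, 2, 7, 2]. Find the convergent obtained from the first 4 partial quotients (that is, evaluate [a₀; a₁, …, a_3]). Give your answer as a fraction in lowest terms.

Start with 7.
2 + 1/(7/1) = 2 + 1/7 = 15/7
55 + 1/(15/7) = 55 + 7/15 = 832/15
5 + 1/(832/15) = 5 + 15/832 = 4175/832

4175/832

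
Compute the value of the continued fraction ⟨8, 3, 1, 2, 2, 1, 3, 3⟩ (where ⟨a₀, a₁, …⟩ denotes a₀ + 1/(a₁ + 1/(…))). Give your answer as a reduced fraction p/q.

3705/448

Work from the innermost term outward:
Start with 3.
3 + 1/(3/1) = 3 + 1/3 = 10/3
1 + 1/(10/3) = 1 + 3/10 = 13/10
2 + 1/(13/10) = 2 + 10/13 = 36/13
2 + 1/(36/13) = 2 + 13/36 = 85/36
1 + 1/(85/36) = 1 + 36/85 = 121/85
3 + 1/(121/85) = 3 + 85/121 = 448/121
8 + 1/(448/121) = 8 + 121/448 = 3705/448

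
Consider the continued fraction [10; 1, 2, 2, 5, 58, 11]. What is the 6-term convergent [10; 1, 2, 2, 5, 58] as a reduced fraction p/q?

23681/2211

Compute successive convergents:
a_0 = 10: 10/1
a_1 = 1: 11/1
a_2 = 2: 32/3
a_3 = 2: 75/7
a_4 = 5: 407/38
a_5 = 58: 23681/2211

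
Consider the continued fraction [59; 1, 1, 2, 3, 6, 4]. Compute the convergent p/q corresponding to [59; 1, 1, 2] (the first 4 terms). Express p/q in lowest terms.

298/5

Start with 2.
1 + 1/(2/1) = 1 + 1/2 = 3/2
1 + 1/(3/2) = 1 + 2/3 = 5/3
59 + 1/(5/3) = 59 + 3/5 = 298/5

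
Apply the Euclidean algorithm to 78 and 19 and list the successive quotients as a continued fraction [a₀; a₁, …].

Run the Euclidean algorithm, recording each quotient:
78 ÷ 19 → quotient 4, remainder 2
19 ÷ 2 → quotient 9, remainder 1
2 ÷ 1 → quotient 2, remainder 0

[4; 9, 2]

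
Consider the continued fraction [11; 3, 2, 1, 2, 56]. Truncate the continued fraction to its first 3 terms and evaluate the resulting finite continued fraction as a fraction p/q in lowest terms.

79/7

a_0 = 11: 11/1
a_1 = 3: 34/3
a_2 = 2: 79/7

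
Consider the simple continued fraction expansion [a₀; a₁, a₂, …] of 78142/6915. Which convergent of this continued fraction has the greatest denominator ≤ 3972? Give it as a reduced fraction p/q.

34387/3043

a_0 = 11: 11/1  (≤ bound)
a_1 = 3: 34/3  (≤ bound)
a_2 = 3: 113/10  (≤ bound)
a_3 = 27: 3085/273  (≤ bound)
a_4 = 2: 6283/556  (≤ bound)
a_5 = 1: 9368/829  (≤ bound)
a_6 = 3: 34387/3043  (≤ bound)
a_7 = 2: 78142/6915  (> 3972, stop)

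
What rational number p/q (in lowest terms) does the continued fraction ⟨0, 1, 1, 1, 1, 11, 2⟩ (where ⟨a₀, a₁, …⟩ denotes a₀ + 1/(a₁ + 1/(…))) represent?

73/121

a_0 = 0: 0/1
a_1 = 1: 1/1
a_2 = 1: 1/2
a_3 = 1: 2/3
a_4 = 1: 3/5
a_5 = 11: 35/58
a_6 = 2: 73/121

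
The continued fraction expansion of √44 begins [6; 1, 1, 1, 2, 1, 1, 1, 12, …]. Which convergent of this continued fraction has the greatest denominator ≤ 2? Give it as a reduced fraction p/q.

13/2

a_0 = 6: 6/1  (≤ bound)
a_1 = 1: 7/1  (≤ bound)
a_2 = 1: 13/2  (≤ bound)
a_3 = 1: 20/3  (> 2, stop)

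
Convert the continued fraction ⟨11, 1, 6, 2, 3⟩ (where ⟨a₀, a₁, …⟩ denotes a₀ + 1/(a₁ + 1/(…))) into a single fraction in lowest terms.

Collapse the nested fraction from the inside out:
Start with 3.
2 + 1/(3/1) = 2 + 1/3 = 7/3
6 + 1/(7/3) = 6 + 3/7 = 45/7
1 + 1/(45/7) = 1 + 7/45 = 52/45
11 + 1/(52/45) = 11 + 45/52 = 617/52

617/52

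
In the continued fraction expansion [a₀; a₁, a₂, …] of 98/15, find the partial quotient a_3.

Apply division with remainder until the remainder is 0:
98 ÷ 15 → quotient 6, remainder 8
15 ÷ 8 → quotient 1, remainder 7
8 ÷ 7 → quotient 1, remainder 1
7 ÷ 1 → quotient 7, remainder 0

7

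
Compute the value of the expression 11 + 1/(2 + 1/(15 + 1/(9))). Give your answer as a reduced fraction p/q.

3227/281

Compute successive convergents:
a_0 = 11: 11/1
a_1 = 2: 23/2
a_2 = 15: 356/31
a_3 = 9: 3227/281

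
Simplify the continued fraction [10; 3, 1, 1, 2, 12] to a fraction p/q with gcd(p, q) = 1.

2292/223

Build up convergents one term at a time:
a_0 = 10: 10/1
a_1 = 3: 31/3
a_2 = 1: 41/4
a_3 = 1: 72/7
a_4 = 2: 185/18
a_5 = 12: 2292/223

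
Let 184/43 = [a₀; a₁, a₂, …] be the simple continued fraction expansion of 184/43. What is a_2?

1

184 ÷ 43 → quotient 4, remainder 12
43 ÷ 12 → quotient 3, remainder 7
12 ÷ 7 → quotient 1, remainder 5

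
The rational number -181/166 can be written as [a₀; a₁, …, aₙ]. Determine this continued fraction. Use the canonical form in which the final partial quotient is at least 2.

Run the Euclidean algorithm, recording each quotient:
⌊-181/166⌋ = -2, remainder 151
⌊166/151⌋ = 1, remainder 15
⌊151/15⌋ = 10, remainder 1
⌊15/1⌋ = 15, remainder 0

[-2; 1, 10, 15]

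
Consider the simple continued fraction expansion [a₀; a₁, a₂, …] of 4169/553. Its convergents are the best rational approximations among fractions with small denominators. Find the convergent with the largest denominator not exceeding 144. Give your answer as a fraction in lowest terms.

98/13

a_0 = 7: 7/1  (≤ bound)
a_1 = 1: 8/1  (≤ bound)
a_2 = 1: 15/2  (≤ bound)
a_3 = 5: 83/11  (≤ bound)
a_4 = 1: 98/13  (≤ bound)
a_5 = 13: 1357/180  (> 144, stop)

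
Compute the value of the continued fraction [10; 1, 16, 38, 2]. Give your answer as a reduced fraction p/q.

14344/1311

Start with 2.
38 + 1/(2/1) = 38 + 1/2 = 77/2
16 + 1/(77/2) = 16 + 2/77 = 1234/77
1 + 1/(1234/77) = 1 + 77/1234 = 1311/1234
10 + 1/(1311/1234) = 10 + 1234/1311 = 14344/1311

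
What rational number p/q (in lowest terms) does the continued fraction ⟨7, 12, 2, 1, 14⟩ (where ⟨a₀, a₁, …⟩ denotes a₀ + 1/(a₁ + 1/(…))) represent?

Starting at the tail and folding back:
Start with 14.
1 + 1/(14/1) = 1 + 1/14 = 15/14
2 + 1/(15/14) = 2 + 14/15 = 44/15
12 + 1/(44/15) = 12 + 15/44 = 543/44
7 + 1/(543/44) = 7 + 44/543 = 3845/543

3845/543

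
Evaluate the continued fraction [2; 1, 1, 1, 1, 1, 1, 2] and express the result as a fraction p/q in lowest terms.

89/34

Collapse the nested fraction from the inside out:
Start with 2.
1 + 1/(2/1) = 1 + 1/2 = 3/2
1 + 1/(3/2) = 1 + 2/3 = 5/3
1 + 1/(5/3) = 1 + 3/5 = 8/5
1 + 1/(8/5) = 1 + 5/8 = 13/8
1 + 1/(13/8) = 1 + 8/13 = 21/13
1 + 1/(21/13) = 1 + 13/21 = 34/21
2 + 1/(34/21) = 2 + 21/34 = 89/34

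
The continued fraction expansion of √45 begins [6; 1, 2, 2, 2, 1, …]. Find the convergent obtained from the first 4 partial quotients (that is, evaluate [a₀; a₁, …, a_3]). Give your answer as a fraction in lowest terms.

Build up convergents one term at a time:
a_0 = 6: 6/1
a_1 = 1: 7/1
a_2 = 2: 20/3
a_3 = 2: 47/7

47/7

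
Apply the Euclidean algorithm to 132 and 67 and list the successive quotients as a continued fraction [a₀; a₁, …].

[1; 1, 32, 2]

Run the Euclidean algorithm, recording each quotient:
132 = 1·67 + 65, so a_0 = 1
67 = 1·65 + 2, so a_1 = 1
65 = 32·2 + 1, so a_2 = 32
2 = 2·1 + 0, so a_3 = 2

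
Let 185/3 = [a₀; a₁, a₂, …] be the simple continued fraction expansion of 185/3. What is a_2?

Repeatedly divide and take the remainder:
⌊185/3⌋ = 61, remainder 2
⌊3/2⌋ = 1, remainder 1
⌊2/1⌋ = 2, remainder 0

2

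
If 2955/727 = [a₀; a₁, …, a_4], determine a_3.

7

2955 ÷ 727 → quotient 4, remainder 47
727 ÷ 47 → quotient 15, remainder 22
47 ÷ 22 → quotient 2, remainder 3
22 ÷ 3 → quotient 7, remainder 1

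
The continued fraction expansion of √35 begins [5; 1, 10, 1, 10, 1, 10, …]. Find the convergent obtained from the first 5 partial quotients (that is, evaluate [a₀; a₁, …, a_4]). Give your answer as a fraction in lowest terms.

775/131

Start with 10.
1 + 1/(10/1) = 1 + 1/10 = 11/10
10 + 1/(11/10) = 10 + 10/11 = 120/11
1 + 1/(120/11) = 1 + 11/120 = 131/120
5 + 1/(131/120) = 5 + 120/131 = 775/131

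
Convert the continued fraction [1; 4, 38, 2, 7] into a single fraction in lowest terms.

a_0 = 1: 1/1
a_1 = 4: 5/4
a_2 = 38: 191/153
a_3 = 2: 387/310
a_4 = 7: 2900/2323

2900/2323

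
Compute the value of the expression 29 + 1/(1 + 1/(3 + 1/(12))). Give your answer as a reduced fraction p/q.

1458/49

a_0 = 29: 29/1
a_1 = 1: 30/1
a_2 = 3: 119/4
a_3 = 12: 1458/49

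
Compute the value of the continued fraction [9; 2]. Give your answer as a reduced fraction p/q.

19/2

Use the convergent recurrence hₖ = aₖ·hₖ₋₁ + hₖ₋₂ (and likewise for the denominators kₖ):
a_0 = 9: 9/1
a_1 = 2: 19/2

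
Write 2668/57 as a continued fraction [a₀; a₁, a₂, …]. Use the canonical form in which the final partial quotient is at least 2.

2668 ÷ 57 → quotient 46, remainder 46
57 ÷ 46 → quotient 1, remainder 11
46 ÷ 11 → quotient 4, remainder 2
11 ÷ 2 → quotient 5, remainder 1
2 ÷ 1 → quotient 2, remainder 0

[46; 1, 4, 5, 2]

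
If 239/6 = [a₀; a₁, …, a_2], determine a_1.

Run the Euclidean algorithm, recording each quotient:
⌊239/6⌋ = 39, remainder 5
⌊6/5⌋ = 1, remainder 1

1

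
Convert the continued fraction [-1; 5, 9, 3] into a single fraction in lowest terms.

-115/143

Starting at the tail and folding back:
Start with 3.
9 + 1/(3/1) = 9 + 1/3 = 28/3
5 + 1/(28/3) = 5 + 3/28 = 143/28
-1 + 1/(143/28) = -1 + 28/143 = -115/143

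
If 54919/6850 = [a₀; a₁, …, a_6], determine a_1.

⌊54919/6850⌋ = 8, remainder 119
⌊6850/119⌋ = 57, remainder 67

57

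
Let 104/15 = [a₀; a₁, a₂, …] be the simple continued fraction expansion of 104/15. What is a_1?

Run the Euclidean algorithm, recording each quotient:
104 = 6·15 + 14, so a_0 = 6
15 = 1·14 + 1, so a_1 = 1

1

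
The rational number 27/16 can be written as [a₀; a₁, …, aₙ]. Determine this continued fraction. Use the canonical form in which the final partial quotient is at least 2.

[1; 1, 2, 5]

27 ÷ 16 → quotient 1, remainder 11
16 ÷ 11 → quotient 1, remainder 5
11 ÷ 5 → quotient 2, remainder 1
5 ÷ 1 → quotient 5, remainder 0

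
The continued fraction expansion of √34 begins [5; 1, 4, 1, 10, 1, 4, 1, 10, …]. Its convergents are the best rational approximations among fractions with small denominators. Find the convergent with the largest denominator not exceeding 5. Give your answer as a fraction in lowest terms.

List convergents until the denominator exceeds the bound:
a_0 = 5: 5/1  (≤ bound)
a_1 = 1: 6/1  (≤ bound)
a_2 = 4: 29/5  (≤ bound)
a_3 = 1: 35/6  (> 5, stop)

29/5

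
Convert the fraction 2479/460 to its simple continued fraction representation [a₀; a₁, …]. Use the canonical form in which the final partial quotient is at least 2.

[5; 2, 1, 1, 3, 12, 2]

⌊2479/460⌋ = 5, remainder 179
⌊460/179⌋ = 2, remainder 102
⌊179/102⌋ = 1, remainder 77
⌊102/77⌋ = 1, remainder 25
⌊77/25⌋ = 3, remainder 2
⌊25/2⌋ = 12, remainder 1
⌊2/1⌋ = 2, remainder 0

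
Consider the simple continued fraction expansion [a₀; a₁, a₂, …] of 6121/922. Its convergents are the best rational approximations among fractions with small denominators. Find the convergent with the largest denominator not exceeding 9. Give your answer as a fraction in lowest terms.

20/3

List convergents until the denominator exceeds the bound:
a_0 = 6: 6/1  (≤ bound)
a_1 = 1: 7/1  (≤ bound)
a_2 = 1: 13/2  (≤ bound)
a_3 = 1: 20/3  (≤ bound)
a_4 = 3: 73/11  (> 9, stop)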